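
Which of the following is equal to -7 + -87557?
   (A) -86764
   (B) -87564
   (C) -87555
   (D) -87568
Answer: B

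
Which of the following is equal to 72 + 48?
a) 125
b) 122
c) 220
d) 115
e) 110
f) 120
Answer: f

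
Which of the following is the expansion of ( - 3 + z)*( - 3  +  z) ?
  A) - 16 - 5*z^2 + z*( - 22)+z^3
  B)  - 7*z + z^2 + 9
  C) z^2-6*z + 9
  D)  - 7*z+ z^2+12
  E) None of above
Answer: C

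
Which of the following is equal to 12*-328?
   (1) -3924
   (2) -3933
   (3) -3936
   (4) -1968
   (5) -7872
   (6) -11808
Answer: 3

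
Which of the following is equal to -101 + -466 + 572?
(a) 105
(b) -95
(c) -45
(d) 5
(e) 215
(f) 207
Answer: d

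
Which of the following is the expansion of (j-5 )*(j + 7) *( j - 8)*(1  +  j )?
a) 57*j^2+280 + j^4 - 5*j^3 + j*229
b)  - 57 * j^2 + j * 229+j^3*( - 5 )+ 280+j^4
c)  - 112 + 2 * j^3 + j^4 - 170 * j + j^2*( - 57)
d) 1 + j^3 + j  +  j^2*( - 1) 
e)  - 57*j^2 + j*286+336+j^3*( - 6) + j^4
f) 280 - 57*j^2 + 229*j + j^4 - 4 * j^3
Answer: b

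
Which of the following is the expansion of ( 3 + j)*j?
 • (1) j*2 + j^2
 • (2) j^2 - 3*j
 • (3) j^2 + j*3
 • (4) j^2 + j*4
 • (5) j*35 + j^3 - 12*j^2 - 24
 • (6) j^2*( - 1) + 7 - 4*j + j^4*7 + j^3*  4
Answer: 3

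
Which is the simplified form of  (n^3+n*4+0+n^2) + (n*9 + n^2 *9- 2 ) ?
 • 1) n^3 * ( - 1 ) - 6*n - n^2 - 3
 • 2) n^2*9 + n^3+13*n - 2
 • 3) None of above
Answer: 3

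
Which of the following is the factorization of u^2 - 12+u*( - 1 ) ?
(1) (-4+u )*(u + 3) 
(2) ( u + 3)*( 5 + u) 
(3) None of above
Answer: 1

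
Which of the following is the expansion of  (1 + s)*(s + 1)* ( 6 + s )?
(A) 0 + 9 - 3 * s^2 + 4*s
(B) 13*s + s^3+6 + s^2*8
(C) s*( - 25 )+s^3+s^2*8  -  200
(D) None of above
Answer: B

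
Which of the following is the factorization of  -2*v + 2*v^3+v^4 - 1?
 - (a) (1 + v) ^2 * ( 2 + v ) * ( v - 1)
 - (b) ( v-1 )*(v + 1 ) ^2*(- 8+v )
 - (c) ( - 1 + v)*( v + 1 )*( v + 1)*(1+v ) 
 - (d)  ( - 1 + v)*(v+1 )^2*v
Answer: c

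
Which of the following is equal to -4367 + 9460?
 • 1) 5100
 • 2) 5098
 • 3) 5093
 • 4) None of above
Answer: 3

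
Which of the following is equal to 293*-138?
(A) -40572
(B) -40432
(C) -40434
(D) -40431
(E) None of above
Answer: C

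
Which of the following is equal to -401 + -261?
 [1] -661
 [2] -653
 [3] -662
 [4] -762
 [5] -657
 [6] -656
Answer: 3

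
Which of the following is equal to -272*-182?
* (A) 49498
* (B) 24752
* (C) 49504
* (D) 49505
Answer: C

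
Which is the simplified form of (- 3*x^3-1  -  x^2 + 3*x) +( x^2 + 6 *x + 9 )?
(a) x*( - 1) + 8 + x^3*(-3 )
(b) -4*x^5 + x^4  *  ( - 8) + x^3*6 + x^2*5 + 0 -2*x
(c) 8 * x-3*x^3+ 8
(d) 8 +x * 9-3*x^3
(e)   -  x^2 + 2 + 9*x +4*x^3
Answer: d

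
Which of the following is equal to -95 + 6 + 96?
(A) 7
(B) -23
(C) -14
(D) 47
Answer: A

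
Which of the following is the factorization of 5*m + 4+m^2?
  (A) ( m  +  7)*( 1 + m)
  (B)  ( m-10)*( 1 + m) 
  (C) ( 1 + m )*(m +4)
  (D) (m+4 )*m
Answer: C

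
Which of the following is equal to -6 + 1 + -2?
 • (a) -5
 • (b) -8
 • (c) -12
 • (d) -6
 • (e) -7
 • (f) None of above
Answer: e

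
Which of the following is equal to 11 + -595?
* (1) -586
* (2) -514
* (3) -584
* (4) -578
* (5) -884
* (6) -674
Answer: 3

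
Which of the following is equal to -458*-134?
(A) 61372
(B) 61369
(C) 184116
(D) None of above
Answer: A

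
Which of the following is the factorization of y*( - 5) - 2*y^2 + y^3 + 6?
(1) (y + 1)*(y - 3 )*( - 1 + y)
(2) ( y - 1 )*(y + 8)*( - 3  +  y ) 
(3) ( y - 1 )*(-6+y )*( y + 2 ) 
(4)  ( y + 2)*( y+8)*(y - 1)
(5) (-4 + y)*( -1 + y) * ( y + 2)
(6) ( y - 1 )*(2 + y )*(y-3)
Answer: 6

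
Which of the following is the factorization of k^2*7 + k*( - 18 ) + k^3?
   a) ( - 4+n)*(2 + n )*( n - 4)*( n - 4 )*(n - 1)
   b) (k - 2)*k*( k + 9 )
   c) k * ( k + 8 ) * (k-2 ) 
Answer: b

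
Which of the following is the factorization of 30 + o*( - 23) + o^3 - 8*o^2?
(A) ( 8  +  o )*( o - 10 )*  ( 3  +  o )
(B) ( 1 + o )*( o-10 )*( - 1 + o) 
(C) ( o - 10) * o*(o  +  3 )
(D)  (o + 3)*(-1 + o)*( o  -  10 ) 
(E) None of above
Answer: D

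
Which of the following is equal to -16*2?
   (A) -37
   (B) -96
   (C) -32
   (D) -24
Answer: C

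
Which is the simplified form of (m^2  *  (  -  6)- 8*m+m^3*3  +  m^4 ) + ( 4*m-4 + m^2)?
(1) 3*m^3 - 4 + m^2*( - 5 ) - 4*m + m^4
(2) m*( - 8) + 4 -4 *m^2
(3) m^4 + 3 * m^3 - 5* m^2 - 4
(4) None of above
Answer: 1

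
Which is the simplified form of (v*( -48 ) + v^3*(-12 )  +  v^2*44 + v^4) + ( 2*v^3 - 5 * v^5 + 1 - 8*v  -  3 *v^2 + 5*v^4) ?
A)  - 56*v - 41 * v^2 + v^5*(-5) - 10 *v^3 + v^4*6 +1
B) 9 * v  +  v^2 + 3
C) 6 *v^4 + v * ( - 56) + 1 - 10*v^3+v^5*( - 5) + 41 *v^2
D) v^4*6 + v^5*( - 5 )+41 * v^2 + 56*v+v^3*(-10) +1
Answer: C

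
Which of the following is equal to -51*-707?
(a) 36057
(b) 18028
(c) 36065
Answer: a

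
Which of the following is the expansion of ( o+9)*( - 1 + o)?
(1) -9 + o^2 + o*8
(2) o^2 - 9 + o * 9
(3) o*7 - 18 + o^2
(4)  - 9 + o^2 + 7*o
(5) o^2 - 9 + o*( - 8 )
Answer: 1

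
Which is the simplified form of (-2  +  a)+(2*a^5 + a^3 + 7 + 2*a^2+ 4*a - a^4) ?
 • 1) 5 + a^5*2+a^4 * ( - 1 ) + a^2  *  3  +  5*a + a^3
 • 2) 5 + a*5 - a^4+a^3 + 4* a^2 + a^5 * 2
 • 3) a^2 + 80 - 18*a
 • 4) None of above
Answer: 4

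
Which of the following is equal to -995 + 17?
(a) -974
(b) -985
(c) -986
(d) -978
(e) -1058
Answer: d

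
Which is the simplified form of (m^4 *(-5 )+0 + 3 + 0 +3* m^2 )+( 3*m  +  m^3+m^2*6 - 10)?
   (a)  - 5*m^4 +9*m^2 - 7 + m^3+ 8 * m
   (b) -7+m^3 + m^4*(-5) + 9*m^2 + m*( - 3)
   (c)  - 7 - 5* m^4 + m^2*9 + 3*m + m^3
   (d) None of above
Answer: c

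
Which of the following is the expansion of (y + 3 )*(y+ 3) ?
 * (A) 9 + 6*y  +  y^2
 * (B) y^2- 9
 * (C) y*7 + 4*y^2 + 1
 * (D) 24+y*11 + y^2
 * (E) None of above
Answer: A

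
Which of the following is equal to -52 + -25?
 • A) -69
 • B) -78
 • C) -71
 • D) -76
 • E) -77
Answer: E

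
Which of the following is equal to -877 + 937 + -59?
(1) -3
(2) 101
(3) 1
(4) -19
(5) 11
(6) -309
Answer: 3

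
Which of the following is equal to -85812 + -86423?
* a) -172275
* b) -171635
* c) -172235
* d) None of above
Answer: c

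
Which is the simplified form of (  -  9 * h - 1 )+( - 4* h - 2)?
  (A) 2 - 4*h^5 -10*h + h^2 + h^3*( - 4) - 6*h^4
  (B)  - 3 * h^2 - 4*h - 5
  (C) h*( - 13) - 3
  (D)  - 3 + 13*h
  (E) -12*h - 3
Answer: C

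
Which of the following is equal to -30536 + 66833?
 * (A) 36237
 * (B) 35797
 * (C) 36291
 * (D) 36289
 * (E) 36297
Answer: E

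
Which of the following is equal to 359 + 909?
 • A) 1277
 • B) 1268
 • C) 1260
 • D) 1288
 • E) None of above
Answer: B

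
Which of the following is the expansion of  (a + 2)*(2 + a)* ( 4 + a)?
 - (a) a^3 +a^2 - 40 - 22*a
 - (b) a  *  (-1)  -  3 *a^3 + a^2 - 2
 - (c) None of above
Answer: c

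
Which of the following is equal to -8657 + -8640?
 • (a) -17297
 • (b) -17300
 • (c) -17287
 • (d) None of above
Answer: a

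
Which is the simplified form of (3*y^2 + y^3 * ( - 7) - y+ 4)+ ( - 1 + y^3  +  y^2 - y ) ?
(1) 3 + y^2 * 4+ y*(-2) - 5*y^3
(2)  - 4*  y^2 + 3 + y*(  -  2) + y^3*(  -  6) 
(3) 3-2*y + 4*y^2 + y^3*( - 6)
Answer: 3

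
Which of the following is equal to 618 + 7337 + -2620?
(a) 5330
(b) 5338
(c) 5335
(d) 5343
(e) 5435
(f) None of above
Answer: c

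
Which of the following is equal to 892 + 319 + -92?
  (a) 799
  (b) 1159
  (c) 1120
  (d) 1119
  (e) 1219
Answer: d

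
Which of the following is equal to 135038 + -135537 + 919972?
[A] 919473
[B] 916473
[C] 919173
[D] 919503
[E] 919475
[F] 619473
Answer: A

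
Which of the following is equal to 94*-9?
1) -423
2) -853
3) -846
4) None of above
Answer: 3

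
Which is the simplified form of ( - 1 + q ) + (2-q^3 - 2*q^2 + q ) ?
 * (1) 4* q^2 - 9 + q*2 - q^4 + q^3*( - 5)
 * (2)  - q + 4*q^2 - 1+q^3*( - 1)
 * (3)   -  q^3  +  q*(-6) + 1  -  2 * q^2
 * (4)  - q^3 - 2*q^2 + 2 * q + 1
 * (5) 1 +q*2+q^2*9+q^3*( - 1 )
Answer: 4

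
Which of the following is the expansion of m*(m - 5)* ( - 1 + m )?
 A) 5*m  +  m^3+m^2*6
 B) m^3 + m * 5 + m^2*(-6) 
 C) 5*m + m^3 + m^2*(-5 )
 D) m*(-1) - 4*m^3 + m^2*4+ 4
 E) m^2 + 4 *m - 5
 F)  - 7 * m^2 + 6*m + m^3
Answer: B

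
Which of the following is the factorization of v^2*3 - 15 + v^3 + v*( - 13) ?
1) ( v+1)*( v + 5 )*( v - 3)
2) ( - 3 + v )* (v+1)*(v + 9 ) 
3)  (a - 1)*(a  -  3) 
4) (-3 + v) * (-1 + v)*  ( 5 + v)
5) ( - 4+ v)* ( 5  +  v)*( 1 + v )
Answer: 1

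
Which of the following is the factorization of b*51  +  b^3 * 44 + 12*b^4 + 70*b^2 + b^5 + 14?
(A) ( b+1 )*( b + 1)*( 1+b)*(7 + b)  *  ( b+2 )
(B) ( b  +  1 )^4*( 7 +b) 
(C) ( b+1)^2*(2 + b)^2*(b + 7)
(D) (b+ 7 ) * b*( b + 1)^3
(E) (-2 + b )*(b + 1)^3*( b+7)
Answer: A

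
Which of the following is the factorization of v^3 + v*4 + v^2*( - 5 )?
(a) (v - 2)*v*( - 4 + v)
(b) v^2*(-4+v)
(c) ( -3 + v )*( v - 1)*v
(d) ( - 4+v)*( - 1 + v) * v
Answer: d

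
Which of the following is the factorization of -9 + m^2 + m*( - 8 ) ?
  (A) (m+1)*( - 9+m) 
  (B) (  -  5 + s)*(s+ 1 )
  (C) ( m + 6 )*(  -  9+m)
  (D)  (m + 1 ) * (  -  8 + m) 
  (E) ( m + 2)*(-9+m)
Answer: A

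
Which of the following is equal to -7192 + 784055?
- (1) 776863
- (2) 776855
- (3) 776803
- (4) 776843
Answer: 1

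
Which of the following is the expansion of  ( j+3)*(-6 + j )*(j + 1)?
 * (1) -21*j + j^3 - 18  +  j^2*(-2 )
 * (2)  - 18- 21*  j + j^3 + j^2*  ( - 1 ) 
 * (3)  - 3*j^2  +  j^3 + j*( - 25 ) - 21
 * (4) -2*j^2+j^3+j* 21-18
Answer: 1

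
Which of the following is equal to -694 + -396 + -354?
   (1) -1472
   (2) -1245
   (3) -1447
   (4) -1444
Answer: 4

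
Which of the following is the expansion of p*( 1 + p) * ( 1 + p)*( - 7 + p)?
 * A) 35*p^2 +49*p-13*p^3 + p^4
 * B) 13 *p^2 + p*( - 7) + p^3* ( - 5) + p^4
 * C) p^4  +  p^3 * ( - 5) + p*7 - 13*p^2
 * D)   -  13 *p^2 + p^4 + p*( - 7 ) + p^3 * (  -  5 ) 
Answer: D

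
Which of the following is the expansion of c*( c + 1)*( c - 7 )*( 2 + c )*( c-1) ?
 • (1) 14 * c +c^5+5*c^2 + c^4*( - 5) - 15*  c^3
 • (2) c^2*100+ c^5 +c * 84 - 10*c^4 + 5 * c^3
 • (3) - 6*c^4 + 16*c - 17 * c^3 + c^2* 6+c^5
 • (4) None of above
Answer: 1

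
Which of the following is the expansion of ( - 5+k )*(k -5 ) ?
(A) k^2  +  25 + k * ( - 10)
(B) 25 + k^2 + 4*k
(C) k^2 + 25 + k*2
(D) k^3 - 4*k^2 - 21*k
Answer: A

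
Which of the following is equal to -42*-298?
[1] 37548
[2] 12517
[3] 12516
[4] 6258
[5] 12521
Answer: 3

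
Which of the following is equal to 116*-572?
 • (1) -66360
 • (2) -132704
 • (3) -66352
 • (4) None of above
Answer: 3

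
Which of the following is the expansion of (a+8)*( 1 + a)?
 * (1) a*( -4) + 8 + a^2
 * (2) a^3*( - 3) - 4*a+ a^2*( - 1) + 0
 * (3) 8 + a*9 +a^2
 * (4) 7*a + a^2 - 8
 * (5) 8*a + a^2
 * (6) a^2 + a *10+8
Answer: 3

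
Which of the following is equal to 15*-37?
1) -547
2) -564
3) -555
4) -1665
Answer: 3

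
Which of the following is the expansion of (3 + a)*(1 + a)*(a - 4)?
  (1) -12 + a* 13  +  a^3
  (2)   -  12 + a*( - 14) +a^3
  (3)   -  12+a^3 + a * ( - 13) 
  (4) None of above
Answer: 3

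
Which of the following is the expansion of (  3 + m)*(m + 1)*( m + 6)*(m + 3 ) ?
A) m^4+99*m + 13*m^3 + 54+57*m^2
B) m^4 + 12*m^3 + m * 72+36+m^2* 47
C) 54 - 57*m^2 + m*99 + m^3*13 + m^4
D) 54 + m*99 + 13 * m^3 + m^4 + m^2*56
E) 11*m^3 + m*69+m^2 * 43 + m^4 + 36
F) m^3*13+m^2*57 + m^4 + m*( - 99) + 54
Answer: A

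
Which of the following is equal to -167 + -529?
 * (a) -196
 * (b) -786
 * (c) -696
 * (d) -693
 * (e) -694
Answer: c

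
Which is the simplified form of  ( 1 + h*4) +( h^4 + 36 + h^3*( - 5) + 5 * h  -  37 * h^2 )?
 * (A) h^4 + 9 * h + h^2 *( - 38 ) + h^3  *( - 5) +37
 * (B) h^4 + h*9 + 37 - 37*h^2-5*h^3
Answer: B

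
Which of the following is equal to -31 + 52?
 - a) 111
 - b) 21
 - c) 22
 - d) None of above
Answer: b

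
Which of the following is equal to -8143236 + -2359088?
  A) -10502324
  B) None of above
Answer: A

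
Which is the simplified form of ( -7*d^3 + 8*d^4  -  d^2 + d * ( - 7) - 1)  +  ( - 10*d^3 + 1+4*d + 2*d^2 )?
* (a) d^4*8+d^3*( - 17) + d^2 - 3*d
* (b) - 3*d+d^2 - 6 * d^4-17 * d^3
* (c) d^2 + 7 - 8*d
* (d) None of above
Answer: a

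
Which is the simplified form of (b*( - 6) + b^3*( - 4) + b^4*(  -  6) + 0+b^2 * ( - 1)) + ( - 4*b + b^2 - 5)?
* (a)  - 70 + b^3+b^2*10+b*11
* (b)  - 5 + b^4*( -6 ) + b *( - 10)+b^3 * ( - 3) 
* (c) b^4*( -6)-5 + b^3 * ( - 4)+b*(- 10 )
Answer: c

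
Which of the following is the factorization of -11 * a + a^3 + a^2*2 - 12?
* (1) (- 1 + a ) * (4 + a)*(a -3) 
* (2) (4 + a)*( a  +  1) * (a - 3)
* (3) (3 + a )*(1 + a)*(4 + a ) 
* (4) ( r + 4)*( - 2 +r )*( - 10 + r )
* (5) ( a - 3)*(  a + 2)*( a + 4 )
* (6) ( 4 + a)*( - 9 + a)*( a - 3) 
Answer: 2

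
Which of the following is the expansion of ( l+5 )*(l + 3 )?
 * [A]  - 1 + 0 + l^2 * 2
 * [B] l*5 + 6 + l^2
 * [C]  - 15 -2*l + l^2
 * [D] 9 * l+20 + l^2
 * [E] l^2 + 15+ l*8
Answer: E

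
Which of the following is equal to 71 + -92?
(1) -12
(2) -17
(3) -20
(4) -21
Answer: 4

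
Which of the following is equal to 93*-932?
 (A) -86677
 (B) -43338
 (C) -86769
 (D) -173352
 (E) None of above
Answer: E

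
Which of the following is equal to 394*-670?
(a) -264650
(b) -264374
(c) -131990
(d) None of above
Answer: d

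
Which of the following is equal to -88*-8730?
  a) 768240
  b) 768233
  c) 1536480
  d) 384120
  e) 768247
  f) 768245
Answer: a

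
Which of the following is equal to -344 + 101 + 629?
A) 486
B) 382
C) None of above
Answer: C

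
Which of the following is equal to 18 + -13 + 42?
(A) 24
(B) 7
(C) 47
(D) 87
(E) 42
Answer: C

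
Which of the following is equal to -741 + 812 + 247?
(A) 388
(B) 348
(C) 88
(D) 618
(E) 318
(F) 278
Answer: E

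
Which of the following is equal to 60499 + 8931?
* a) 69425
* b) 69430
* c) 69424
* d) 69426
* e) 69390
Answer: b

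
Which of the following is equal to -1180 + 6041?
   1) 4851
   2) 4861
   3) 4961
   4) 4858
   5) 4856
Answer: 2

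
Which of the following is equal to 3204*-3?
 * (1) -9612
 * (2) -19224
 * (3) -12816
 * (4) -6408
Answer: 1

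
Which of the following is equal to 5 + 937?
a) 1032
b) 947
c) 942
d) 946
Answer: c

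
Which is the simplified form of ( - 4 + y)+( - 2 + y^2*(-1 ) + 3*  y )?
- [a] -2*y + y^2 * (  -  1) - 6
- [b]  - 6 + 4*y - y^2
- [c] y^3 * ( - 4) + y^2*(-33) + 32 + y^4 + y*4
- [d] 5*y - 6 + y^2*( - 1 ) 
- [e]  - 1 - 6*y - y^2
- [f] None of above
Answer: b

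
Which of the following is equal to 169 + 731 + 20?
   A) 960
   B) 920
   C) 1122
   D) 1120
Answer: B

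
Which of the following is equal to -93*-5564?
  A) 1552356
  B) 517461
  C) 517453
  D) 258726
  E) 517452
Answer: E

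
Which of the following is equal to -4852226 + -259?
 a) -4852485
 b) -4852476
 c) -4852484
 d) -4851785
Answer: a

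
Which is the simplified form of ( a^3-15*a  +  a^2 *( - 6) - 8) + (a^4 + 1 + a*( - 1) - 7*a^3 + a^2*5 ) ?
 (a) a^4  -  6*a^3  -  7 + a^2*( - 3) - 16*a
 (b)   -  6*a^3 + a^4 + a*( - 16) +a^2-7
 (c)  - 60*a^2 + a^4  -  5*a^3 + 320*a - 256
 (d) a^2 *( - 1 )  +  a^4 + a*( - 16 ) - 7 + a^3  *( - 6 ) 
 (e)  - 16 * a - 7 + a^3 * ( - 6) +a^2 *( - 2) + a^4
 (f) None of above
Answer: d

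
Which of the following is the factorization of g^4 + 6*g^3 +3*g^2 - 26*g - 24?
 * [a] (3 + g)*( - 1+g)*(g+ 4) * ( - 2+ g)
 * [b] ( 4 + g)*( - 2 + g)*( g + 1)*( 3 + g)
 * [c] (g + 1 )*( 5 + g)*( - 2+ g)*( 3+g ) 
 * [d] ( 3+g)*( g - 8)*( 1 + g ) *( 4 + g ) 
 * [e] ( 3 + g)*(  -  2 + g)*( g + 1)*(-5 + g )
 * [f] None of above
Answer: b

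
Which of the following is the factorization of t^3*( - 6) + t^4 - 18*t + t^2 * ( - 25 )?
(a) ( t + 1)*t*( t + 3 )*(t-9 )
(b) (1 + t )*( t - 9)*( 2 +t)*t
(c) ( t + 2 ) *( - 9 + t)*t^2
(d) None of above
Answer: b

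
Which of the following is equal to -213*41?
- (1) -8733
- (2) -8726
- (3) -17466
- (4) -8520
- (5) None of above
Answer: 1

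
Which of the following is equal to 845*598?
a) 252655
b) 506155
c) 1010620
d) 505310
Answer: d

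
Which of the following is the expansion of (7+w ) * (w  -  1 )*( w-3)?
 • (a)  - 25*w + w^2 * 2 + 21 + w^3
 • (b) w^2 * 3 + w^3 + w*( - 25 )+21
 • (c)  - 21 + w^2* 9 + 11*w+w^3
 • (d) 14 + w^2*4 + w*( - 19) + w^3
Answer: b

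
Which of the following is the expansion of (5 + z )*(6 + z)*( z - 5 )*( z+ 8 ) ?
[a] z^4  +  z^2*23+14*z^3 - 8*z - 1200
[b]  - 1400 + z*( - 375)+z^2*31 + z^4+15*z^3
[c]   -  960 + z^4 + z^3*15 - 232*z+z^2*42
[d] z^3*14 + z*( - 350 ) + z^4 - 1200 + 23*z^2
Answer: d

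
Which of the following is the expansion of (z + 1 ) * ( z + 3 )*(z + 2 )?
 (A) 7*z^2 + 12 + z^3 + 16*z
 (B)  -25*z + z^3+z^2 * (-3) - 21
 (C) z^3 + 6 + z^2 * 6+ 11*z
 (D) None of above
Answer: C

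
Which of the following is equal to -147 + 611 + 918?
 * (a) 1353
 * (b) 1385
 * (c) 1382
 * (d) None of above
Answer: c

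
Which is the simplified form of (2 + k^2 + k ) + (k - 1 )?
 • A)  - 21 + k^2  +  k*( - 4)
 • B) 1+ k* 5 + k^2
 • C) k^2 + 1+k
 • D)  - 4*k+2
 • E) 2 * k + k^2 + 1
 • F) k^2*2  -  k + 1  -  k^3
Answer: E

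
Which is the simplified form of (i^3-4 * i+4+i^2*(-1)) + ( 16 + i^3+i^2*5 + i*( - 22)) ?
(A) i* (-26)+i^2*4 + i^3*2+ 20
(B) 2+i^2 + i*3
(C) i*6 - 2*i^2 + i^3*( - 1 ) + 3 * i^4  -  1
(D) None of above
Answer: A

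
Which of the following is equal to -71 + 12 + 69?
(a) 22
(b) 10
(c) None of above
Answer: b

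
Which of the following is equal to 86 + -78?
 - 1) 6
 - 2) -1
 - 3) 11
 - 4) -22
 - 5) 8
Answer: 5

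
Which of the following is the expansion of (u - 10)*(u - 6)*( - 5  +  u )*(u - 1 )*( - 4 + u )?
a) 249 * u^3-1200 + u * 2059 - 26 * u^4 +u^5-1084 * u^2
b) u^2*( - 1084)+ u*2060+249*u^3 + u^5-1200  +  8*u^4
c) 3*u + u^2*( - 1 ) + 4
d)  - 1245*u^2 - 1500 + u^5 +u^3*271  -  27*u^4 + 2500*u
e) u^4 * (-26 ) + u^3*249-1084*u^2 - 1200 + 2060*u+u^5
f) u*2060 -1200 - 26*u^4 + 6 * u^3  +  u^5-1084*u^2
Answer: e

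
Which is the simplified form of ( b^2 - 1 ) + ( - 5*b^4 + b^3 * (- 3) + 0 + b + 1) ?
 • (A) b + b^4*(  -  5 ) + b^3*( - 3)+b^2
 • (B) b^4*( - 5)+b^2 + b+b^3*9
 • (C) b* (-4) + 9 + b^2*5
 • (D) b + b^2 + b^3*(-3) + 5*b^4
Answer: A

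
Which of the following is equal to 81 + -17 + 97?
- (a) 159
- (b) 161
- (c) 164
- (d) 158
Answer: b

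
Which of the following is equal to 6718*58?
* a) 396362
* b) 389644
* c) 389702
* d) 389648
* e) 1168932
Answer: b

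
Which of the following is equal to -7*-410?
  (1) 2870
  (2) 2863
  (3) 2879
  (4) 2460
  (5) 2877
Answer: 1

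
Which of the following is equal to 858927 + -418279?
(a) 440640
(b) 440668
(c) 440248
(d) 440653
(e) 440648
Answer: e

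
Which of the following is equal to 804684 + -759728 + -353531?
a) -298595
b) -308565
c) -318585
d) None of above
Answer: d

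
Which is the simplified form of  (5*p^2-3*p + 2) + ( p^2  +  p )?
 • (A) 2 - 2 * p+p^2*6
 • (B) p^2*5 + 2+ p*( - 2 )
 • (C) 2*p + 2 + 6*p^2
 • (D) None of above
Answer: A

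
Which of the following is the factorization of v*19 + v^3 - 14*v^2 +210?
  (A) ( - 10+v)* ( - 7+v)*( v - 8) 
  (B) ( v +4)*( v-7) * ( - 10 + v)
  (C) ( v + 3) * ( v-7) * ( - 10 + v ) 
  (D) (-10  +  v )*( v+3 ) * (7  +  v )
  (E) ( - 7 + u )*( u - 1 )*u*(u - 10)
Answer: C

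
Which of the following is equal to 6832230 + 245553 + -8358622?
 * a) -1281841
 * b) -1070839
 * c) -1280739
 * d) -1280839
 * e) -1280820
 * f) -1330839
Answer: d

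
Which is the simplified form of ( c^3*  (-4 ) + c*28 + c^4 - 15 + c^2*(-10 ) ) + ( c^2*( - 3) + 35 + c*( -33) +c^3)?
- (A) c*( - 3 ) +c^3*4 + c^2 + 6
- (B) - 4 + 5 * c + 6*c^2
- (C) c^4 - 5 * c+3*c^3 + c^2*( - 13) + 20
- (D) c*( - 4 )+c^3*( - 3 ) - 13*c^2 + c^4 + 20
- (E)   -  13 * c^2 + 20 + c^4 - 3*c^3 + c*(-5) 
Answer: E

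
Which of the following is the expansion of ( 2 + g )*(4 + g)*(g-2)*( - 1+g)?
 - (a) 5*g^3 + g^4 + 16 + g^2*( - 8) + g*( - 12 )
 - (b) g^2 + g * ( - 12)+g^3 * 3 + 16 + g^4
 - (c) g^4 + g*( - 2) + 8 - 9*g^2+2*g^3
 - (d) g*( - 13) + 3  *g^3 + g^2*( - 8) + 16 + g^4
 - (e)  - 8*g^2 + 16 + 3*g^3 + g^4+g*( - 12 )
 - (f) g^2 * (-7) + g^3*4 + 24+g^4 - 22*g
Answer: e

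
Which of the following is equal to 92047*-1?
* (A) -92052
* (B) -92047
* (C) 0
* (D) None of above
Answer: B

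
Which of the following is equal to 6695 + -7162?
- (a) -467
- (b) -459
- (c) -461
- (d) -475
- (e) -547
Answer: a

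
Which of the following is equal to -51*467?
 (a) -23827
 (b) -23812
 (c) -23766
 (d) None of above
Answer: d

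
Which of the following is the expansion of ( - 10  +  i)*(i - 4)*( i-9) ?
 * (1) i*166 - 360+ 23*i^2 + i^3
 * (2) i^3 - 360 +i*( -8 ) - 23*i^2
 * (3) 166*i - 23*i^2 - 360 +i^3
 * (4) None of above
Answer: 3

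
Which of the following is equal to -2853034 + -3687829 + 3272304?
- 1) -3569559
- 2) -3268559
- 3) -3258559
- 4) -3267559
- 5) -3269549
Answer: 2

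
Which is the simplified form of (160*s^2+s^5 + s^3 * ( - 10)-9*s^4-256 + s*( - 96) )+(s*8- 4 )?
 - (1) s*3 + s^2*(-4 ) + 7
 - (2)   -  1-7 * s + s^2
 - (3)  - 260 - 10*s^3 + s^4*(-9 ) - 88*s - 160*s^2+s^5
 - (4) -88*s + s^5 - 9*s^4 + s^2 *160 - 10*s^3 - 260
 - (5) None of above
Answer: 4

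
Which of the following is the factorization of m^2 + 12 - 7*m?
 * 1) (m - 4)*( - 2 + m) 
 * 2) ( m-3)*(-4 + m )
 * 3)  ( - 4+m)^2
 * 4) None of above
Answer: 2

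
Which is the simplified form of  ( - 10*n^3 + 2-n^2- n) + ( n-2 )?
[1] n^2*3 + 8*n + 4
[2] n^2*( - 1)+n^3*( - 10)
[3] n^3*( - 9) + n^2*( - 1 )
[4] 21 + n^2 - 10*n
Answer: 2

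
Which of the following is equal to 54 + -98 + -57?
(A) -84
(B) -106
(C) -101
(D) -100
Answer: C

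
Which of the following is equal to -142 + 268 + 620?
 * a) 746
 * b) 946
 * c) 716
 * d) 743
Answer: a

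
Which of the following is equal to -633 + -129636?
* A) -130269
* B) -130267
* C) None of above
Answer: A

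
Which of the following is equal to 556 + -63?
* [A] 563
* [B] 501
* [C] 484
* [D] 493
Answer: D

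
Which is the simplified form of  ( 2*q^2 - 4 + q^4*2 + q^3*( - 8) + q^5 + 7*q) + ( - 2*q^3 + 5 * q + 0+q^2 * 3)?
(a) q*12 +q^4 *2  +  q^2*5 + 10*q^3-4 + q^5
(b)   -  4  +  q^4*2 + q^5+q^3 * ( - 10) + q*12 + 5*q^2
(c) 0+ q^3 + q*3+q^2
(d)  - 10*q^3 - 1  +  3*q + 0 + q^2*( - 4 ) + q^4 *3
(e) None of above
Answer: b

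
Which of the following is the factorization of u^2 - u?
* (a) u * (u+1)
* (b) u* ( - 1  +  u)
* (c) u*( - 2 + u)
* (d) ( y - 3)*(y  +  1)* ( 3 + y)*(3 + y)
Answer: b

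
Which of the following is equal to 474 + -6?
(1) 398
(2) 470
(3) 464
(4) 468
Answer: 4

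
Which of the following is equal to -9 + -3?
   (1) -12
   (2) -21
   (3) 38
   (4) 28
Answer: 1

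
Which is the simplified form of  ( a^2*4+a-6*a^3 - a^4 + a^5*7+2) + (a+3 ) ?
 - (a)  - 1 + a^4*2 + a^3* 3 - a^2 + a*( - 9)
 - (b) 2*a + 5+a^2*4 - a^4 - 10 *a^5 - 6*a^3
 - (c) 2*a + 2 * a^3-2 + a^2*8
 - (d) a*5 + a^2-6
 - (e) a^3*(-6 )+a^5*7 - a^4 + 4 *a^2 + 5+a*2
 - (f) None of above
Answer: e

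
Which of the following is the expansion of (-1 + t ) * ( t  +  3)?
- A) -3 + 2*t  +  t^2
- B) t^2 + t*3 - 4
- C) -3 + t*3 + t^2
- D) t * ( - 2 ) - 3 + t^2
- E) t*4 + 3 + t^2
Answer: A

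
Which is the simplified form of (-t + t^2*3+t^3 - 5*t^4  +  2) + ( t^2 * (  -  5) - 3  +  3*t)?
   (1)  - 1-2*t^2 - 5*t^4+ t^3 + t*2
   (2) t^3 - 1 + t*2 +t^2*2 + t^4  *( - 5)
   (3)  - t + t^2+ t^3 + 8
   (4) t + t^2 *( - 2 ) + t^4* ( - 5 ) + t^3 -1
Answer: 1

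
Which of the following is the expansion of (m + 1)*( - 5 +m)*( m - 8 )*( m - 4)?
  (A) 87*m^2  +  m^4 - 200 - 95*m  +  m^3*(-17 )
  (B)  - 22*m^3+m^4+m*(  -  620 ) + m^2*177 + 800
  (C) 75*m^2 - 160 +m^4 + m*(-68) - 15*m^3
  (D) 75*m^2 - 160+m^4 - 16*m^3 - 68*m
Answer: D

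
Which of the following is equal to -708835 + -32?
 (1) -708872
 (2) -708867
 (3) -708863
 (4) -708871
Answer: 2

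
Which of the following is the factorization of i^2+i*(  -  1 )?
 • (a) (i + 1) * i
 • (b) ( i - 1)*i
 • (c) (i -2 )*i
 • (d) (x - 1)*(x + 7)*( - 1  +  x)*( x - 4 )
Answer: b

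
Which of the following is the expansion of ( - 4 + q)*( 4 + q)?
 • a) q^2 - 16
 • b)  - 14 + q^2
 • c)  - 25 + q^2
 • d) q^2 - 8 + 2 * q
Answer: a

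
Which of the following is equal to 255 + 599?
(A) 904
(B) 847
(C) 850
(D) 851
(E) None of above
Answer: E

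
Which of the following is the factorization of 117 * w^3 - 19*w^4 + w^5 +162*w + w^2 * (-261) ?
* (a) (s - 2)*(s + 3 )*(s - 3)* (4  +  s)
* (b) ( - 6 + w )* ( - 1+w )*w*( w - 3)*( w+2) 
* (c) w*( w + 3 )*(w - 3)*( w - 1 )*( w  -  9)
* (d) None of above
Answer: d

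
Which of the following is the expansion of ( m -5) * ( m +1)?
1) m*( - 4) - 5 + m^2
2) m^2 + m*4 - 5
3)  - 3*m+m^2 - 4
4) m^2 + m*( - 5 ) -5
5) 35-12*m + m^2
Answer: 1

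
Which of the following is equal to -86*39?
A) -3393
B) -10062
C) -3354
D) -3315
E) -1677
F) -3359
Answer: C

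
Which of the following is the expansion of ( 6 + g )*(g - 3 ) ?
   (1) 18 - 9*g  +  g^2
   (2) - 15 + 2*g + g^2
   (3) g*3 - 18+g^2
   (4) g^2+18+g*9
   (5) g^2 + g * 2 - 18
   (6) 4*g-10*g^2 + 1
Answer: 3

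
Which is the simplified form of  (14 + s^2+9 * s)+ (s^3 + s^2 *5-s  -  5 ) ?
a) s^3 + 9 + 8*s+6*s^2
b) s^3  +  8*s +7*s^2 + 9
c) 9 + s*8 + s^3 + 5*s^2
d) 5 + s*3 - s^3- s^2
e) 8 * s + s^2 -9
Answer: a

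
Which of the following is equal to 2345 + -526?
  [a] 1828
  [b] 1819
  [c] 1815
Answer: b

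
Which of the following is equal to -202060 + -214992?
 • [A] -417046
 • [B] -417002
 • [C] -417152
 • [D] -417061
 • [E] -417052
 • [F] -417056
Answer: E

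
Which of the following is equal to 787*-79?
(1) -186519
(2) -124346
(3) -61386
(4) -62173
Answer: 4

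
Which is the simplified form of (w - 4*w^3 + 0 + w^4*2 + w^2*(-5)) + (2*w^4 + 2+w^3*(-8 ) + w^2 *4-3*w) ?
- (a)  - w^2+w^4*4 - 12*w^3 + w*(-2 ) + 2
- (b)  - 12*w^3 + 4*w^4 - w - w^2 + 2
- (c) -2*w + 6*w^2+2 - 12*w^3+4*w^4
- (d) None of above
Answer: a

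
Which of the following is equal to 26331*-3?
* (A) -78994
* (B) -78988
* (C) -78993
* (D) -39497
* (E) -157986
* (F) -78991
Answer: C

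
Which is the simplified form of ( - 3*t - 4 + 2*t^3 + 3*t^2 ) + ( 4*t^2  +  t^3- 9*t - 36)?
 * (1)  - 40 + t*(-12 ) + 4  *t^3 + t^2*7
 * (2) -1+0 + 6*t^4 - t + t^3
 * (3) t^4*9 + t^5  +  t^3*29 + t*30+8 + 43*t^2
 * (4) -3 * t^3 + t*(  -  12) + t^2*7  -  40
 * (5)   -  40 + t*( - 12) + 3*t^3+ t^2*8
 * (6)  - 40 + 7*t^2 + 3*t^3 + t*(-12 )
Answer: 6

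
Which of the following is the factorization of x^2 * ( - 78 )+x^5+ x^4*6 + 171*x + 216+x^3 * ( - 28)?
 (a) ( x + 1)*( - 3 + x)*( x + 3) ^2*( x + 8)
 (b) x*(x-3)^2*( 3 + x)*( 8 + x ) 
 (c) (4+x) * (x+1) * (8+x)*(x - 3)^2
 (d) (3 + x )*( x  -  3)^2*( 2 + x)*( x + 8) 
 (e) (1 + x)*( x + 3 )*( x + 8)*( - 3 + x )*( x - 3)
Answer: e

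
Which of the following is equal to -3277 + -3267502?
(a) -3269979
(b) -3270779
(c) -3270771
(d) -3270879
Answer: b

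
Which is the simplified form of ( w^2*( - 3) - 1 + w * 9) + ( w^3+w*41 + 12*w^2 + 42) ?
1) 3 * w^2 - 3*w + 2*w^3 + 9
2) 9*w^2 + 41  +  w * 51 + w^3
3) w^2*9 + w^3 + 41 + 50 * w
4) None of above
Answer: 3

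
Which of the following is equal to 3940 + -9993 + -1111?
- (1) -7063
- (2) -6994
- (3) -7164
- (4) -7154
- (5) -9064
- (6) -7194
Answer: 3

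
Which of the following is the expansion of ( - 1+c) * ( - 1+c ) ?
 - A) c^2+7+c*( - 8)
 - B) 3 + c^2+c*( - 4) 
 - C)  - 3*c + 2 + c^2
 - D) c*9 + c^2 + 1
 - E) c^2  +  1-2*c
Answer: E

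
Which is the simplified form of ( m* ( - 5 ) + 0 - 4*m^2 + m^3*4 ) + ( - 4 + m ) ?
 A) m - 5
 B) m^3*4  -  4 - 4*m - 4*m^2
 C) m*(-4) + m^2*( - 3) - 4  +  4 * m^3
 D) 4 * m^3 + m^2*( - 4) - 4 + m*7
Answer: B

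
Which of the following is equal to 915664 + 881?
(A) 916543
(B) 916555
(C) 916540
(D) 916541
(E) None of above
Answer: E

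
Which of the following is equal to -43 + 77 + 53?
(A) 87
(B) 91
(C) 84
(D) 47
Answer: A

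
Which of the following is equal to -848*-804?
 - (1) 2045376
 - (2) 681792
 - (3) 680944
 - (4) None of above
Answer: 2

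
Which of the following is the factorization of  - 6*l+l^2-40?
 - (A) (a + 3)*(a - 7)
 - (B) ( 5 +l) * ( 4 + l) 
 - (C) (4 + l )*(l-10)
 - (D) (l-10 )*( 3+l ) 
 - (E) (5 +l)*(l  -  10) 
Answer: C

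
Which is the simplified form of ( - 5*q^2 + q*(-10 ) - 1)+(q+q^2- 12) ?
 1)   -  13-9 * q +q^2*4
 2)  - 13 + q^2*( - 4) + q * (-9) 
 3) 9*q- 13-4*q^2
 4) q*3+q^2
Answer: 2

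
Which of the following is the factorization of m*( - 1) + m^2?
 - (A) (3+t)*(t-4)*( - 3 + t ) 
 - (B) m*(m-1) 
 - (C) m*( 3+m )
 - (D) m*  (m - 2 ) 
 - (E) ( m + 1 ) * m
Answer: B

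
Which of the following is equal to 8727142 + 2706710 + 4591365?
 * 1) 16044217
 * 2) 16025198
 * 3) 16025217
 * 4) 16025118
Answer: 3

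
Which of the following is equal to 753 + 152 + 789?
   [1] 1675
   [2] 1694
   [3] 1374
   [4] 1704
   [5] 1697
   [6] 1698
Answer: 2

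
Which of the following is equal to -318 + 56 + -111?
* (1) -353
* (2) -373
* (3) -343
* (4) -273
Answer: 2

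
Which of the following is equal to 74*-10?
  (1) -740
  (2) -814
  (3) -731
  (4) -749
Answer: 1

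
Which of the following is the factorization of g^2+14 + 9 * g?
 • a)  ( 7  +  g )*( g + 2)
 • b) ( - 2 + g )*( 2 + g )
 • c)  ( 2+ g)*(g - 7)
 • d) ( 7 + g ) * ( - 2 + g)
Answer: a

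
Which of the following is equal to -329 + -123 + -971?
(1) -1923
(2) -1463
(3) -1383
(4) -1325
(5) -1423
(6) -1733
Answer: 5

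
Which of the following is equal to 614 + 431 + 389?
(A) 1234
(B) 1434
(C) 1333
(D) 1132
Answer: B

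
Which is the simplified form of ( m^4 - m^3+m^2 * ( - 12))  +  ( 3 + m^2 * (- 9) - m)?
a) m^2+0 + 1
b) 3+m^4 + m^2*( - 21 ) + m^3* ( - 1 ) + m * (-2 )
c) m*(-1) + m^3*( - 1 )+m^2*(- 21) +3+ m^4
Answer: c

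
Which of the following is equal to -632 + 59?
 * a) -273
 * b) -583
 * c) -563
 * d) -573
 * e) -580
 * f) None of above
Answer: d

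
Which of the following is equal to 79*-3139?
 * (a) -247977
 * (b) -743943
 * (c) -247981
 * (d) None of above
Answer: c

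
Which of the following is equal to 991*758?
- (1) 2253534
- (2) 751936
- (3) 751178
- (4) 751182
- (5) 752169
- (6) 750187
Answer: 3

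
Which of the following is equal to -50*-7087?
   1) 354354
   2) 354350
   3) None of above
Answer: 2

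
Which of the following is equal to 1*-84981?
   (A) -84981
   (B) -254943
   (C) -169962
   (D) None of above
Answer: A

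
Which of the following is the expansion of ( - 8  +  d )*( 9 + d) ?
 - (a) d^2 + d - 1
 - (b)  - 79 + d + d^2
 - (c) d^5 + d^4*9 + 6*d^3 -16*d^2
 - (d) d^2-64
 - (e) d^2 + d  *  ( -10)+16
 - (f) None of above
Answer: f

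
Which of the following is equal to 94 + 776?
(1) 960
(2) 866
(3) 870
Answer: 3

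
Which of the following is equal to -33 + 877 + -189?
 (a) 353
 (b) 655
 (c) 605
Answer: b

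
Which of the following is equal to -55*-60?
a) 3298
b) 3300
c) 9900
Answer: b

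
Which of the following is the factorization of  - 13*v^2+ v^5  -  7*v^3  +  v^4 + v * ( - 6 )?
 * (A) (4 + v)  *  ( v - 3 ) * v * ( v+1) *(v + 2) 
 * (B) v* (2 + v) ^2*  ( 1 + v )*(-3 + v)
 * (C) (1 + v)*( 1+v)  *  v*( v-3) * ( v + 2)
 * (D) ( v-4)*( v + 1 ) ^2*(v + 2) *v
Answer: C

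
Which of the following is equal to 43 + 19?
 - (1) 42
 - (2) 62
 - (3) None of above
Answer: 2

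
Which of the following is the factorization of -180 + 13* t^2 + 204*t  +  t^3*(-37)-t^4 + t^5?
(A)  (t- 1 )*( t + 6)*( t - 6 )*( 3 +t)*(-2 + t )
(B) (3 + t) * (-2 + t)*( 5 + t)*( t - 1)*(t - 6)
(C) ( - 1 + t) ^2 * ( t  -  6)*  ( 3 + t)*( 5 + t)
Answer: B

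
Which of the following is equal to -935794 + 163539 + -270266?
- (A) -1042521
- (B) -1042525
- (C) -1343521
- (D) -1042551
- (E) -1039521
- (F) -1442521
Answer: A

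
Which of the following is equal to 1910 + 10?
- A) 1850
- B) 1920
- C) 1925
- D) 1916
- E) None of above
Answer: B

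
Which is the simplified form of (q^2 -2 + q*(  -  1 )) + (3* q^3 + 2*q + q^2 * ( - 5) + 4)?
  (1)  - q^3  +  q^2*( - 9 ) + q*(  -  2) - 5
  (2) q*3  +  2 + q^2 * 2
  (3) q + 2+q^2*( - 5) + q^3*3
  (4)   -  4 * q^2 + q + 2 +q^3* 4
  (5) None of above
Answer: 5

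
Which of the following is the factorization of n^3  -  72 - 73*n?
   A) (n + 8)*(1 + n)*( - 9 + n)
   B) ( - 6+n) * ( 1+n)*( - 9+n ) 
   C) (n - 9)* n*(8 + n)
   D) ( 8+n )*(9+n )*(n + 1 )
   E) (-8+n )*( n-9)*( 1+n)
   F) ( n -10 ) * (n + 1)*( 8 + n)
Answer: A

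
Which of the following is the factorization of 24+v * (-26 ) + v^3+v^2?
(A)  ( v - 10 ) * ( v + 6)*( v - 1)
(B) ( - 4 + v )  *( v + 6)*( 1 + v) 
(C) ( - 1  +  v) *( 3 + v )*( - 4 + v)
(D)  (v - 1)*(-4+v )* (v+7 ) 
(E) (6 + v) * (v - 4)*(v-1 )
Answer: E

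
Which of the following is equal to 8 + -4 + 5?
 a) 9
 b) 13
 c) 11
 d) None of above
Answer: a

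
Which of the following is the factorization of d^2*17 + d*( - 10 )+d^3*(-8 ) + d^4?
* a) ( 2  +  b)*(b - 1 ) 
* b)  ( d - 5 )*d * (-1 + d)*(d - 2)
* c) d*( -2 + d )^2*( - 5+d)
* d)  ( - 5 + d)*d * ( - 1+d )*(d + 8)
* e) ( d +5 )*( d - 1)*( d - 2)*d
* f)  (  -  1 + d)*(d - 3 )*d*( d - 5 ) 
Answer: b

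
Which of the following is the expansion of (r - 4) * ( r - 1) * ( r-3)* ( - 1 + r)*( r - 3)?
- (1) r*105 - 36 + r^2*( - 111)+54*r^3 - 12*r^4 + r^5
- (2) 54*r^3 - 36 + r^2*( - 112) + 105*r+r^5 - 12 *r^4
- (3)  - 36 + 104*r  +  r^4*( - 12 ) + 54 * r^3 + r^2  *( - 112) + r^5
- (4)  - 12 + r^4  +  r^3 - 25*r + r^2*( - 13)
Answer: 2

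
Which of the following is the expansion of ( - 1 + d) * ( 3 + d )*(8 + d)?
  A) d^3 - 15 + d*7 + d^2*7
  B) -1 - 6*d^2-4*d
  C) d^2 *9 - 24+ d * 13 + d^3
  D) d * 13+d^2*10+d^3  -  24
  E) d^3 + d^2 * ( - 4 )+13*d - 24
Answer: D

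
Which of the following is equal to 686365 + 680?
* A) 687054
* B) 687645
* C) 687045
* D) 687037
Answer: C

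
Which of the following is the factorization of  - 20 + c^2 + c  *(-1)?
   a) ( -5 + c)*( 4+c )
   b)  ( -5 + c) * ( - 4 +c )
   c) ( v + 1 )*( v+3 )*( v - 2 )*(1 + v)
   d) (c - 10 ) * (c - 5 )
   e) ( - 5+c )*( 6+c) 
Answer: a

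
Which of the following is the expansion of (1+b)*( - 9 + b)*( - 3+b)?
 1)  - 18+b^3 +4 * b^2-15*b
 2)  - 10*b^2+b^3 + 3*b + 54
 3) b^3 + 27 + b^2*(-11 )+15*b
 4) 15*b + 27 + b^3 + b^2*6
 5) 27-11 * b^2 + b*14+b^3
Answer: 3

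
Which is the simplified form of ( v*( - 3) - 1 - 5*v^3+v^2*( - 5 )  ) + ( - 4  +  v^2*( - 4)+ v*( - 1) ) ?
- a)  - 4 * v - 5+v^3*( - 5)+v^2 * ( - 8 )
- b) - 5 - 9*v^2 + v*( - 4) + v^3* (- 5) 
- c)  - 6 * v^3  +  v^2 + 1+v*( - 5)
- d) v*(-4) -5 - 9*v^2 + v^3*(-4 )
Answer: b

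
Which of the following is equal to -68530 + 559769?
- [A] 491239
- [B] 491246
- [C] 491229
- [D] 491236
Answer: A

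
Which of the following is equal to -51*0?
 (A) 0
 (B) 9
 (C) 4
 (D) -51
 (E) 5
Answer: A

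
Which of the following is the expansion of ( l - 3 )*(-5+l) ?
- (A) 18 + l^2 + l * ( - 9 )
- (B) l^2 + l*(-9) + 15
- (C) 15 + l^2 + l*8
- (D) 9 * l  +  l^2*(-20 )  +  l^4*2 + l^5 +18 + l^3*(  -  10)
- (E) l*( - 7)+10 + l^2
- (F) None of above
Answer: F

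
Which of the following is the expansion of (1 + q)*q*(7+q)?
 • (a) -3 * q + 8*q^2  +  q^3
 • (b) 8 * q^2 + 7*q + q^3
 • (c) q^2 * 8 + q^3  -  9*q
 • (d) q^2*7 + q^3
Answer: b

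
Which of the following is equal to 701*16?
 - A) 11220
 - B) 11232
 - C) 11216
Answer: C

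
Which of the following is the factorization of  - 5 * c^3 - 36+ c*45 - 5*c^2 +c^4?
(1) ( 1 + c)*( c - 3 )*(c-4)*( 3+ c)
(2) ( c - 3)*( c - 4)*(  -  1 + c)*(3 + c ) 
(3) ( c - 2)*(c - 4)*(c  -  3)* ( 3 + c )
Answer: 2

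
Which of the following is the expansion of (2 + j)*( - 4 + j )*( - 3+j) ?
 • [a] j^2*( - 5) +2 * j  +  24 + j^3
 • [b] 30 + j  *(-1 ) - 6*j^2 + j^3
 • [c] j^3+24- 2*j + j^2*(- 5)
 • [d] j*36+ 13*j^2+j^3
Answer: c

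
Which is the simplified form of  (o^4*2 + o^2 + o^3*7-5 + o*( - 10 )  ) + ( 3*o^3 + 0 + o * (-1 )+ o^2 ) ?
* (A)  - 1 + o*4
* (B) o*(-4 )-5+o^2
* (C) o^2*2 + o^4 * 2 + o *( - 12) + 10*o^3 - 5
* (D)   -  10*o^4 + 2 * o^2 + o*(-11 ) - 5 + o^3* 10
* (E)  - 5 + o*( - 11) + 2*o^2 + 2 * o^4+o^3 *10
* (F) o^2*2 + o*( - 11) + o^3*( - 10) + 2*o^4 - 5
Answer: E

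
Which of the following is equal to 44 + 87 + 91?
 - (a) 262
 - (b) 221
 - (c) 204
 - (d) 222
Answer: d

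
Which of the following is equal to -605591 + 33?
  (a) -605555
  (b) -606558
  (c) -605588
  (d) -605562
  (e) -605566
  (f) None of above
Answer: f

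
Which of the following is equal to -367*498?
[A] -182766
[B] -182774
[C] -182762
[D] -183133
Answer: A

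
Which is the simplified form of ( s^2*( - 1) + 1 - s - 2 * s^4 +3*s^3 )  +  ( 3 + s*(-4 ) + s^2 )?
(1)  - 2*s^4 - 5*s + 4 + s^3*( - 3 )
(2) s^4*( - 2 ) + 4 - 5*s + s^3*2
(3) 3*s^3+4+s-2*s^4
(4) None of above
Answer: 4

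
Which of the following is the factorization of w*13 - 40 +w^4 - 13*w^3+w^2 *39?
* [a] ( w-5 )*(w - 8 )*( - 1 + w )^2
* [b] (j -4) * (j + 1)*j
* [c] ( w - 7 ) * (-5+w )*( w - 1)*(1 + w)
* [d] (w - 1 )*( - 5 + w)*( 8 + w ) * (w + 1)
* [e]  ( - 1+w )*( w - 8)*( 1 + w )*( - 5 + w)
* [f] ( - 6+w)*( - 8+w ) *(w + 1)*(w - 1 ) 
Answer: e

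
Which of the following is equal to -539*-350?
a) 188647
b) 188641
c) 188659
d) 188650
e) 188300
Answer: d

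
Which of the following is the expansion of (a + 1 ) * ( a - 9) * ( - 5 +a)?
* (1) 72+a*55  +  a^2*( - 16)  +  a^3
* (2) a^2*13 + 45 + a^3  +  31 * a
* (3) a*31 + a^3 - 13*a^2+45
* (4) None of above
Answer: 3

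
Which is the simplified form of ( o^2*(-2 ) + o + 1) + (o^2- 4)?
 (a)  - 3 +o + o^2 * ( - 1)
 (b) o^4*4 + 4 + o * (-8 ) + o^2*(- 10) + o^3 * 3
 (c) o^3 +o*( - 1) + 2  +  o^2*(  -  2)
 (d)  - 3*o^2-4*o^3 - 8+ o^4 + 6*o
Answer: a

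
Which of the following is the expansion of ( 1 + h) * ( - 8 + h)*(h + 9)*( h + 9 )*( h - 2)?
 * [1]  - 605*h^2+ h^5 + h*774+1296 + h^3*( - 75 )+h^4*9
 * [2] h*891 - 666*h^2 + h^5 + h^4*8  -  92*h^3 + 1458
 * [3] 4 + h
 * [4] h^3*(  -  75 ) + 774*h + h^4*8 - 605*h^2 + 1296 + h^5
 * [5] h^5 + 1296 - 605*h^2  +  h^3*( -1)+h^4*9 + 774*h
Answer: 1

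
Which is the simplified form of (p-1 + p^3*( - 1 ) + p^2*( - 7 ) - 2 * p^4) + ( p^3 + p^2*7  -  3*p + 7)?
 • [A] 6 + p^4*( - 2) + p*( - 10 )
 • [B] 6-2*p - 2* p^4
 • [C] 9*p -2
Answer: B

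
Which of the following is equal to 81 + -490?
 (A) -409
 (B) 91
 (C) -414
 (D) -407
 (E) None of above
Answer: A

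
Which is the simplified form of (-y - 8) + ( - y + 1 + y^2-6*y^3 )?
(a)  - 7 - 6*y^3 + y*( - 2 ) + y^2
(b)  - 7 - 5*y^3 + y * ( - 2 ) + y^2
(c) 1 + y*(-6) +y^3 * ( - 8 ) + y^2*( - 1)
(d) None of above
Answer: a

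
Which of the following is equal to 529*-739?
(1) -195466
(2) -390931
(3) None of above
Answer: 2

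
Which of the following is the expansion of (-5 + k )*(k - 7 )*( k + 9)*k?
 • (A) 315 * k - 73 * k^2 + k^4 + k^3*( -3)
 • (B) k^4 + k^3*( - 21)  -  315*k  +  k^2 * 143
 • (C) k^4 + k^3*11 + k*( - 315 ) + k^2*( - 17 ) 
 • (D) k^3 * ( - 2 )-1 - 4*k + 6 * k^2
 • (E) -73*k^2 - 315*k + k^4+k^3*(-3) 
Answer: A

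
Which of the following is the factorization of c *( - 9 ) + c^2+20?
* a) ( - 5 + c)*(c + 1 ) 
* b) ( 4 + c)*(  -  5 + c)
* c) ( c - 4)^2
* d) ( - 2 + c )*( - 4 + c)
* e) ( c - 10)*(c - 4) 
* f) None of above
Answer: f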